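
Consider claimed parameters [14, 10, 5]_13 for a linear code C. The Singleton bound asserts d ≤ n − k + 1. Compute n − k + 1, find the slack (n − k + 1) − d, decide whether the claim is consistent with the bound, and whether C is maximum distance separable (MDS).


Singleton RHS = n − k + 1 = 5, slack = 0, bound satisfied, MDS.

Singleton bound: d ≤ n − k + 1.
Here n = 14, k = 10, so n − k + 1 = 5.
Given d = 5, check d ≤ 5: YES.
Slack = (n − k + 1) − d = 0.
The code is MDS (slack = 0).
Description: the claimed parameters are [14, 10, 5]_13; such a code would be MDS (meets Singleton bound).


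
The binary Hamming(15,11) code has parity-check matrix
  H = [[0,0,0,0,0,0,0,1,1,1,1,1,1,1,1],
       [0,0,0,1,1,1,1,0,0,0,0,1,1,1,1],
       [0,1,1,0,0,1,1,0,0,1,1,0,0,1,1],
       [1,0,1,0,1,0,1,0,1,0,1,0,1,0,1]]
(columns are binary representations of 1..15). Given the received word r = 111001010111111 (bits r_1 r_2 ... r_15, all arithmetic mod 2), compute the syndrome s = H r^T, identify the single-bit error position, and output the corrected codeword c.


s = (1, 1, 1, 1)^T, error position = 15, corrected codeword c = 111001010111110

Compute s = H r^T mod 2 one row at a time:
  s_1 = 1 + 0 + 1 + 1 + 1 + 1 + 1 + 1 = 7 ≡ 1 (mod 2).
  s_2 = 0 + 0 + 1 + 0 + 1 + 1 + 1 + 1 = 5 ≡ 1 (mod 2).
  s_3 = 1 + 1 + 1 + 0 + 1 + 1 + 1 + 1 = 7 ≡ 1 (mod 2).
  s_4 = 1 + 1 + 0 + 0 + 0 + 1 + 1 + 1 = 5 ≡ 1 (mod 2).
s = (1, 1, 1, 1)^T — this equals column 15 of H (binary 1111), so error is at position 15.
Correct: flip bit 15 of r = 111001010111111 to get c = 111001010111110.


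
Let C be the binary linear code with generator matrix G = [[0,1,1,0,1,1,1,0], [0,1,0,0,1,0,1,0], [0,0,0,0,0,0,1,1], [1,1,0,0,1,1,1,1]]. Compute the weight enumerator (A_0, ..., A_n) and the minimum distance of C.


Weight distribution: A_0 = 1, A_2 = 2, A_3 = 6, A_4 = 3, A_5 = 2, A_6 = 2. Minimum distance d = 2.

Enumerate all 2^4 = 16 messages m ∈ F_2^4.
For each, compute codeword c = mG in F_2^8, then tally its weight.
  m = 0000 → c = 00000000, weight = 0.
  m = 1000 → c = 01101110, weight = 5.
  m = 0100 → c = 01001010, weight = 3.
  m = 1100 → c = 00100100, weight = 2.
  m = 0010 → c = 00000011, weight = 2.
  m = 1010 → c = 01101101, weight = 5.
  m = 0110 → c = 01001001, weight = 3.
  m = 1110 → c = 00100111, weight = 4.
  m = 0001 → c = 11001111, weight = 6.
  m = 1001 → c = 10100001, weight = 3.
  m = 0101 → c = 10000101, weight = 3.
  m = 1101 → c = 11101011, weight = 6.
  m = 0011 → c = 11001100, weight = 4.
  m = 1011 → c = 10100010, weight = 3.
  m = 0111 → c = 10000110, weight = 3.
  m = 1111 → c = 11101000, weight = 4.
Tally weights:
  weight 0: 1 codewords.
  weight 2: 2 codewords.
  weight 3: 6 codewords.
  weight 4: 3 codewords.
  weight 5: 2 codewords.
  weight 6: 2 codewords.
Minimum distance d = smallest w > 0 with A_w > 0 = 2.
Sanity: Σ A_w = 16 = 2^4 = 16 ✓.


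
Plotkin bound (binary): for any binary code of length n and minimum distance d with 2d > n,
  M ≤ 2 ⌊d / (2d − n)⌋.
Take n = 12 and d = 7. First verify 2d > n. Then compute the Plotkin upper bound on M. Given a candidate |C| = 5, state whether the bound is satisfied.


Plotkin bound M ≤ 6; given |C| = 5 ≤ bound (satisfied).

Check applicability: 2d = 14, n = 12.
2d − n = 2 > 0, so Plotkin applies.
Compute d/(2d−n) = 7/2 ≈ 3.5000.
⌊d/(2d−n)⌋ = 3.
Plotkin bound: M ≤ 2·3 = 6.
Given |C| = 5, check: satisfied.
This |C| is below the Plotkin bound.


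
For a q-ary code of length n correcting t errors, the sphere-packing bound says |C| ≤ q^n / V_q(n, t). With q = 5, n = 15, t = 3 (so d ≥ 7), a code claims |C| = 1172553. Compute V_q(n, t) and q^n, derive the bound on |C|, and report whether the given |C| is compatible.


V_q(n, t) = 30861, q^n = 30517578125, Hamming bound = 988871, |C| = 1172553 > bound (violated).

Step 1: Compute V_q(n, t) = Σ_{j=0}^3 C(n, j) (q−1)^j.
  j = 0: C(15,0)·(4)^0 = 1·1 = 1.
  j = 1: C(15,1)·(4)^1 = 15·4 = 60.
  j = 2: C(15,2)·(4)^2 = 105·16 = 1680.
  j = 3: C(15,3)·(4)^3 = 455·64 = 29120.
  V_q(n, t) = 1 + 60 + 1680 + 29120 = 30861.
Step 2: q^n = 5^15 = 30517578125.
Step 3: Hamming bound ⌊q^n / V_q(n,t)⌋ = ⌊30517578125/30861⌋ = 988871.
Step 4: Compare |C| = 1172553 to 988871: violated.
The claimed |C| lies above the Hamming bound, so no 5-ary code of length 15 with d ≥ 7 can have 1172553 codewords.


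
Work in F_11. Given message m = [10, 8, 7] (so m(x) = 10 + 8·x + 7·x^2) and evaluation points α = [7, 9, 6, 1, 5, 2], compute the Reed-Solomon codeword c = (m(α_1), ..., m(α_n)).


c = [2, 0, 2, 3, 5, 10]

Message polynomial: m(x) = 10 + 8·x + 7·x^2 (mod 11).
For each evaluation point α_i, compute m(α_i) mod 11:
  α_1 = 7: Horner steps 7 → 2 → 2, so m(7) = 2.
  α_2 = 9: Horner steps 7 → 5 → 0, so m(9) = 0.
  α_3 = 6: Horner steps 7 → 6 → 2, so m(6) = 2.
  α_4 = 1: Horner steps 7 → 4 → 3, so m(1) = 3.
  α_5 = 5: Horner steps 7 → 10 → 5, so m(5) = 5.
  α_6 = 2: Horner steps 7 → 0 → 10, so m(2) = 10.
Codeword c = [2, 0, 2, 3, 5, 10] ∈ F_11^6.


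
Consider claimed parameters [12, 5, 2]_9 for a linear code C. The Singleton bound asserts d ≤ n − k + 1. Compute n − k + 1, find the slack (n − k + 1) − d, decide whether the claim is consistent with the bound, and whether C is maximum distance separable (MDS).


Singleton RHS = n − k + 1 = 8, slack = 6, bound satisfied, not MDS.

Singleton bound: d ≤ n − k + 1.
Here n = 12, k = 5, so n − k + 1 = 8.
Given d = 2, check d ≤ 8: YES.
Slack = (n − k + 1) − d = 6.
The code is NOT MDS (slack = 6 > 0).
Description: the claimed parameters are [12, 5, 2]_9; such a code would be non-MDS.


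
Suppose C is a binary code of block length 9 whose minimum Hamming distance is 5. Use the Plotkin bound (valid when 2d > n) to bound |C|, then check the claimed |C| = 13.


Plotkin bound M ≤ 10; given |C| = 13 > bound (violated).

Check applicability: 2d = 10, n = 9.
2d − n = 1 > 0, so Plotkin applies.
Compute d/(2d−n) = 5/1 ≈ 5.0000.
⌊d/(2d−n)⌋ = 5.
Plotkin bound: M ≤ 2·5 = 10.
Given |C| = 13, check: VIOLATED.
This |C| is above the Plotkin bound, so no binary code with n = 9, d = 5 and 13 codewords exists.


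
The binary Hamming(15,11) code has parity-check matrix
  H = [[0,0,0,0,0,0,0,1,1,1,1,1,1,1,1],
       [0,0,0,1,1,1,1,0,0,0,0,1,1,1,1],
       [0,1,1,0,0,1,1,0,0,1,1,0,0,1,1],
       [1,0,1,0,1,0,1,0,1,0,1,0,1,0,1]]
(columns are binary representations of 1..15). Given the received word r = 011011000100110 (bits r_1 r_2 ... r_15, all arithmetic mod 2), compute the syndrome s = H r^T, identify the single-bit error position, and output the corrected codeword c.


s = (1, 0, 1, 1)^T, error position = 11, corrected codeword c = 011011000110110

Compute s = H r^T mod 2 one row at a time:
  s_1 = 0 + 0 + 1 + 0 + 0 + 1 + 1 + 0 = 3 ≡ 1 (mod 2).
  s_2 = 0 + 1 + 1 + 0 + 0 + 1 + 1 + 0 = 4 ≡ 0 (mod 2).
  s_3 = 1 + 1 + 1 + 0 + 1 + 0 + 1 + 0 = 5 ≡ 1 (mod 2).
  s_4 = 0 + 1 + 1 + 0 + 0 + 0 + 1 + 0 = 3 ≡ 1 (mod 2).
s = (1, 0, 1, 1)^T — this equals column 11 of H (binary 1011), so error is at position 11.
Correct: flip bit 11 of r = 011011000100110 to get c = 011011000110110.


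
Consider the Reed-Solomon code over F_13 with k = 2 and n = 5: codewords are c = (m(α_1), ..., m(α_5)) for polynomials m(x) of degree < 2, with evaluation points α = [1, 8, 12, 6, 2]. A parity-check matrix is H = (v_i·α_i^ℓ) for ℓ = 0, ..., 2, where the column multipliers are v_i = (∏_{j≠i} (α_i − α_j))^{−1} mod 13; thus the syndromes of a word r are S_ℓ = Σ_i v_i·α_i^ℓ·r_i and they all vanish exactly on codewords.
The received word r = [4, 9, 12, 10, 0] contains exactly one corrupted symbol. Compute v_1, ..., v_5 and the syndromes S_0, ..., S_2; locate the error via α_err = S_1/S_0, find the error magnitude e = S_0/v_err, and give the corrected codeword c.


S = (10, 2, 3), error at position 2, error magnitude e = 7, c = [4, 2, 12, 10, 0].

Step 1: column multipliers v_i = (∏_{j≠i}(α_i − α_j))^{−1} mod 13.
  i = 1 (α = 1): (1−8)(1−12)(1−6)(1−2) = (−7)·(−11)·(−5)·(−1) = 385 ≡ 8, so v_1 = 8^{−1} = 5 (mod 13).
  i = 2 (α = 8): (8−1)(8−12)(8−6)(8−2) = 7·(−4)·2·6 = −336 ≡ 2, so v_2 = 2^{−1} = 7 (mod 13).
  i = 3 (α = 12): (12−1)(12−8)(12−6)(12−2) = 11·4·6·10 = 2640 ≡ 1, so v_3 = 1^{−1} = 1 (mod 13).
  i = 4 (α = 6): (6−1)(6−8)(6−12)(6−2) = 5·(−2)·(−6)·4 = 240 ≡ 6, so v_4 = 6^{−1} = 11 (mod 13).
  i = 5 (α = 2): (2−1)(2−8)(2−12)(2−6) = 1·(−6)·(−10)·(−4) = −240 ≡ 7, so v_5 = 7^{−1} = 2 (mod 13).
  v = [5, 7, 1, 11, 2].
Step 2: syndromes of r = [4, 9, 12, 10, 0] (all sums mod 13).
  S_0 = Σ v_i r_i = 5·4 + 7·9 + 1·12 + 11·10 + 2·0 = 205 ≡ 10.
  S_1 = Σ v_i α_i r_i = 5·1·4 + 7·8·9 + 1·12·12 + 11·6·10 + 2·2·0 = 1328 ≡ 2.
  α_i^2 mod 13 = [1, 12, 1, 10, 4].
  S_2 = Σ v_i α_i^2 r_i = 5·1·4 + 7·12·9 + 1·1·12 + 11·10·10 + 2·4·0 = 1888 ≡ 3.
  S = (10, 2, 3) ≠ 0, so r is not a codeword (an error is present).
Step 3: locate the error. For a single error e at position i, S_ℓ = v_i·e·α_i^ℓ, so α_err = S_1/S_0.
  S_0^{−1} = 10^{−1} = 4 (mod 13), so α_err = 2·4 = 8 ≡ 8 = α_2. Error position i = 2.
  Consistency check: S_2/S_1 = 3·7 = 21 ≡ 8 = α_err ✓ (single-error assumption holds).
Step 4: error magnitude e = S_0/v_2 = S_0·∏_{j≠2}(α_2 − α_j) = 10·2 = 20 ≡ 7 (mod 13).
Step 5: correct position 2: c_2 = r_2 − e = 9 − 7 ≡ 2 (mod 13). Hence c = [4, 2, 12, 10, 0].
  Check: interpolating c through the α_i gives m(x) = 8 + 9·x (degree < 2) with m(α_i) = c_i for every i, so c is indeed a codeword.


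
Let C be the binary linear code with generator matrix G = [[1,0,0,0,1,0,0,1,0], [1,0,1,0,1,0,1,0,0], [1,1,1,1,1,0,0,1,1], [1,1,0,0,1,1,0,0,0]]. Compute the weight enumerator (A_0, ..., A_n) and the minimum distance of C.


Weight distribution: A_0 = 1, A_3 = 3, A_4 = 5, A_5 = 2, A_6 = 2, A_7 = 3. Minimum distance d = 3.

Enumerate all 2^4 = 16 messages m ∈ F_2^4.
For each, compute codeword c = mG in F_2^9, then tally its weight.
  m = 0000 → c = 000000000, weight = 0.
  m = 1000 → c = 100010010, weight = 3.
  m = 0100 → c = 101010100, weight = 4.
  m = 1100 → c = 001000110, weight = 3.
  m = 0010 → c = 111110011, weight = 7.
  m = 1010 → c = 011100001, weight = 4.
  m = 0110 → c = 010100111, weight = 5.
  m = 1110 → c = 110110101, weight = 6.
  m = 0001 → c = 110011000, weight = 4.
  m = 1001 → c = 010001010, weight = 3.
  m = 0101 → c = 011001100, weight = 4.
  m = 1101 → c = 111011110, weight = 7.
  m = 0011 → c = 001101011, weight = 5.
  m = 1011 → c = 101111001, weight = 6.
  m = 0111 → c = 100111111, weight = 7.
  m = 1111 → c = 000101101, weight = 4.
Tally weights:
  weight 0: 1 codewords.
  weight 3: 3 codewords.
  weight 4: 5 codewords.
  weight 5: 2 codewords.
  weight 6: 2 codewords.
  weight 7: 3 codewords.
Minimum distance d = smallest w > 0 with A_w > 0 = 3.
Sanity: Σ A_w = 16 = 2^4 = 16 ✓.


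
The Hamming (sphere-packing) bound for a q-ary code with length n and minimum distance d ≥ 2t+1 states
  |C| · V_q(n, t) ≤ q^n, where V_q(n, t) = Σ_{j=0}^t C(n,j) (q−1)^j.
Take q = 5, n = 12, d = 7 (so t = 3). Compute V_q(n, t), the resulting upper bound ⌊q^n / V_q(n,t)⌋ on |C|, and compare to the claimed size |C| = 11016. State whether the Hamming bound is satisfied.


V_q(n, t) = 15185, q^n = 244140625, Hamming bound = 16077, |C| = 11016 ≤ bound (satisfied).

Step 1: Compute V_q(n, t) = Σ_{j=0}^3 C(n, j) (q−1)^j.
  j = 0: C(12,0)·(4)^0 = 1·1 = 1.
  j = 1: C(12,1)·(4)^1 = 12·4 = 48.
  j = 2: C(12,2)·(4)^2 = 66·16 = 1056.
  j = 3: C(12,3)·(4)^3 = 220·64 = 14080.
  V_q(n, t) = 1 + 48 + 1056 + 14080 = 15185.
Step 2: q^n = 5^12 = 244140625.
Step 3: Hamming bound ⌊q^n / V_q(n,t)⌋ = ⌊244140625/15185⌋ = 16077.
Step 4: Compare |C| = 11016 to 16077: satisfied.
The claimed |C| lies below the Hamming bound.


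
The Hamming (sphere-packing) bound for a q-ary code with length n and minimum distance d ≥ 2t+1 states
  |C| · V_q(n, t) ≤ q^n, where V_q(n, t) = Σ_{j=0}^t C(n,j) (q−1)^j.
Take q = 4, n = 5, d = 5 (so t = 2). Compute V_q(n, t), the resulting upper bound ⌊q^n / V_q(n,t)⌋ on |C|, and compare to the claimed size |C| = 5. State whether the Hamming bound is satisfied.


V_q(n, t) = 106, q^n = 1024, Hamming bound = 9, |C| = 5 ≤ bound (satisfied).

Step 1: Compute V_q(n, t) = Σ_{j=0}^2 C(n, j) (q−1)^j.
  j = 0: C(5,0)·(3)^0 = 1·1 = 1.
  j = 1: C(5,1)·(3)^1 = 5·3 = 15.
  j = 2: C(5,2)·(3)^2 = 10·9 = 90.
  V_q(n, t) = 1 + 15 + 90 = 106.
Step 2: q^n = 4^5 = 1024.
Step 3: Hamming bound ⌊q^n / V_q(n,t)⌋ = ⌊1024/106⌋ = 9.
Step 4: Compare |C| = 5 to 9: satisfied.
The claimed |C| lies below the Hamming bound.


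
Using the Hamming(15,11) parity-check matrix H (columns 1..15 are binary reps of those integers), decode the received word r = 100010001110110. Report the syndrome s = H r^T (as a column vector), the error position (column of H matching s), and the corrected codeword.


s = (1, 1, 1, 1)^T, error position = 15, corrected codeword c = 100010001110111

Compute s = H r^T mod 2 one row at a time:
  s_1 = 0 + 1 + 1 + 1 + 0 + 1 + 1 + 0 = 5 ≡ 1 (mod 2).
  s_2 = 0 + 1 + 0 + 0 + 0 + 1 + 1 + 0 = 3 ≡ 1 (mod 2).
  s_3 = 0 + 0 + 0 + 0 + 1 + 1 + 1 + 0 = 3 ≡ 1 (mod 2).
  s_4 = 1 + 0 + 1 + 0 + 1 + 1 + 1 + 0 = 5 ≡ 1 (mod 2).
s = (1, 1, 1, 1)^T — this equals column 15 of H (binary 1111), so error is at position 15.
Correct: flip bit 15 of r = 100010001110110 to get c = 100010001110111.


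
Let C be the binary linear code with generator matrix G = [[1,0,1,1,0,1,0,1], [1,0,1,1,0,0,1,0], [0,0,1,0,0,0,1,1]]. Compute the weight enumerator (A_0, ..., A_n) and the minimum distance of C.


Weight distribution: A_0 = 1, A_2 = 1, A_3 = 3, A_4 = 2, A_5 = 1. Minimum distance d = 2.

Enumerate all 2^3 = 8 messages m ∈ F_2^3.
For each, compute codeword c = mG in F_2^8, then tally its weight.
  m = 000 → c = 00000000, weight = 0.
  m = 100 → c = 10110101, weight = 5.
  m = 010 → c = 10110010, weight = 4.
  m = 110 → c = 00000111, weight = 3.
  m = 001 → c = 00100011, weight = 3.
  m = 101 → c = 10010110, weight = 4.
  m = 011 → c = 10010001, weight = 3.
  m = 111 → c = 00100100, weight = 2.
Tally weights:
  weight 0: 1 codewords.
  weight 2: 1 codewords.
  weight 3: 3 codewords.
  weight 4: 2 codewords.
  weight 5: 1 codewords.
Minimum distance d = smallest w > 0 with A_w > 0 = 2.
Sanity: Σ A_w = 8 = 2^3 = 8 ✓.


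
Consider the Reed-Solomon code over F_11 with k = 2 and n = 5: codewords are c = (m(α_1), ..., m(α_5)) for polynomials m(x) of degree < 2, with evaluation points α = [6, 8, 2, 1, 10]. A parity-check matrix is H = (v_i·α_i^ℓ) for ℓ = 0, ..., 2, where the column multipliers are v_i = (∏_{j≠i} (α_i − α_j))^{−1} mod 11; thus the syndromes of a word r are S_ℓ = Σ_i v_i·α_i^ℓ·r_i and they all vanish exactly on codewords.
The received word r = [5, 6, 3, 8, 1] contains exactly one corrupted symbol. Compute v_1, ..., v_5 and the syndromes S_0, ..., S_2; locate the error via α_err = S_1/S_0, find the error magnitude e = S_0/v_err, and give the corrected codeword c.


S = (4, 7, 4), error at position 5, error magnitude e = 5, c = [5, 6, 3, 8, 7].

Step 1: column multipliers v_i = (∏_{j≠i}(α_i − α_j))^{−1} mod 11.
  i = 1 (α = 6): (6−8)(6−2)(6−1)(6−10) = (−2)·4·5·(−4) = 160 ≡ 6, so v_1 = 6^{−1} = 2 (mod 11).
  i = 2 (α = 8): (8−6)(8−2)(8−1)(8−10) = 2·6·7·(−2) = −168 ≡ 8, so v_2 = 8^{−1} = 7 (mod 11).
  i = 3 (α = 2): (2−6)(2−8)(2−1)(2−10) = (−4)·(−6)·1·(−8) = −192 ≡ 6, so v_3 = 6^{−1} = 2 (mod 11).
  i = 4 (α = 1): (1−6)(1−8)(1−2)(1−10) = (−5)·(−7)·(−1)·(−9) = 315 ≡ 7, so v_4 = 7^{−1} = 8 (mod 11).
  i = 5 (α = 10): (10−6)(10−8)(10−2)(10−1) = 4·2·8·9 = 576 ≡ 4, so v_5 = 4^{−1} = 3 (mod 11).
  v = [2, 7, 2, 8, 3].
Step 2: syndromes of r = [5, 6, 3, 8, 1] (all sums mod 11).
  S_0 = Σ v_i r_i = 2·5 + 7·6 + 2·3 + 8·8 + 3·1 = 125 ≡ 4.
  S_1 = Σ v_i α_i r_i = 2·6·5 + 7·8·6 + 2·2·3 + 8·1·8 + 3·10·1 = 502 ≡ 7.
  α_i^2 mod 11 = [3, 9, 4, 1, 1].
  S_2 = Σ v_i α_i^2 r_i = 2·3·5 + 7·9·6 + 2·4·3 + 8·1·8 + 3·1·1 = 499 ≡ 4.
  S = (4, 7, 4) ≠ 0, so r is not a codeword (an error is present).
Step 3: locate the error. For a single error e at position i, S_ℓ = v_i·e·α_i^ℓ, so α_err = S_1/S_0.
  S_0^{−1} = 4^{−1} = 3 (mod 11), so α_err = 7·3 = 21 ≡ 10 = α_5. Error position i = 5.
  Consistency check: S_2/S_1 = 4·8 = 32 ≡ 10 = α_err ✓ (single-error assumption holds).
Step 4: error magnitude e = S_0/v_5 = S_0·∏_{j≠5}(α_5 − α_j) = 4·4 = 16 ≡ 5 (mod 11).
Step 5: correct position 5: c_5 = r_5 − e = 1 − 5 ≡ 7 (mod 11). Hence c = [5, 6, 3, 8, 7].
  Check: interpolating c through the α_i gives m(x) = 2 + 6·x (degree < 2) with m(α_i) = c_i for every i, so c is indeed a codeword.


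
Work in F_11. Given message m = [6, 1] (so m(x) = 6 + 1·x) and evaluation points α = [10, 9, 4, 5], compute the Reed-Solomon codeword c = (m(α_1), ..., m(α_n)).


c = [5, 4, 10, 0]

Message polynomial: m(x) = 6 + 1·x (mod 11).
For each evaluation point α_i, compute m(α_i) mod 11:
  α_1 = 10: Horner steps 1 → 5, so m(10) = 5.
  α_2 = 9: Horner steps 1 → 4, so m(9) = 4.
  α_3 = 4: Horner steps 1 → 10, so m(4) = 10.
  α_4 = 5: Horner steps 1 → 0, so m(5) = 0.
Codeword c = [5, 4, 10, 0] ∈ F_11^4.


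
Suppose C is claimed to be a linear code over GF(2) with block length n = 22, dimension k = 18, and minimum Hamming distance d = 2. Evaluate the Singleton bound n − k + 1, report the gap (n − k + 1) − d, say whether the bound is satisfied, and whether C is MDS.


Singleton RHS = n − k + 1 = 5, slack = 3, bound satisfied, not MDS.

Singleton bound: d ≤ n − k + 1.
Here n = 22, k = 18, so n − k + 1 = 5.
Given d = 2, check d ≤ 5: YES.
Slack = (n − k + 1) − d = 3.
The code is NOT MDS (slack = 3 > 0).
Description: the claimed parameters are [22, 18, 2]_2; such a code would be non-MDS.


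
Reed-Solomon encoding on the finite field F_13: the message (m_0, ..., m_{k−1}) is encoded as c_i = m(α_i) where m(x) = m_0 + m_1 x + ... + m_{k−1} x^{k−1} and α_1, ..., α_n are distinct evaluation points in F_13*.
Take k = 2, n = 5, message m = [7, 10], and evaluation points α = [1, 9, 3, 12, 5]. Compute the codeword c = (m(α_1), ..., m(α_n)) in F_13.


c = [4, 6, 11, 10, 5]

Message polynomial: m(x) = 7 + 10·x (mod 13).
For each evaluation point α_i, compute m(α_i) mod 13:
  α_1 = 1: Horner steps 10 → 4, so m(1) = 4.
  α_2 = 9: Horner steps 10 → 6, so m(9) = 6.
  α_3 = 3: Horner steps 10 → 11, so m(3) = 11.
  α_4 = 12: Horner steps 10 → 10, so m(12) = 10.
  α_5 = 5: Horner steps 10 → 5, so m(5) = 5.
Codeword c = [4, 6, 11, 10, 5] ∈ F_13^5.


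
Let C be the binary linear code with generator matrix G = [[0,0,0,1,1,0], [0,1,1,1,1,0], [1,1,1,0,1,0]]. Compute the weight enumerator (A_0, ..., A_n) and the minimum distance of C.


Weight distribution: A_0 = 1, A_2 = 4, A_4 = 3. Minimum distance d = 2.

Enumerate all 2^3 = 8 messages m ∈ F_2^3.
For each, compute codeword c = mG in F_2^6, then tally its weight.
  m = 000 → c = 000000, weight = 0.
  m = 100 → c = 000110, weight = 2.
  m = 010 → c = 011110, weight = 4.
  m = 110 → c = 011000, weight = 2.
  m = 001 → c = 111010, weight = 4.
  m = 101 → c = 111100, weight = 4.
  m = 011 → c = 100100, weight = 2.
  m = 111 → c = 100010, weight = 2.
Tally weights:
  weight 0: 1 codewords.
  weight 2: 4 codewords.
  weight 4: 3 codewords.
Minimum distance d = smallest w > 0 with A_w > 0 = 2.
Sanity: Σ A_w = 8 = 2^3 = 8 ✓.


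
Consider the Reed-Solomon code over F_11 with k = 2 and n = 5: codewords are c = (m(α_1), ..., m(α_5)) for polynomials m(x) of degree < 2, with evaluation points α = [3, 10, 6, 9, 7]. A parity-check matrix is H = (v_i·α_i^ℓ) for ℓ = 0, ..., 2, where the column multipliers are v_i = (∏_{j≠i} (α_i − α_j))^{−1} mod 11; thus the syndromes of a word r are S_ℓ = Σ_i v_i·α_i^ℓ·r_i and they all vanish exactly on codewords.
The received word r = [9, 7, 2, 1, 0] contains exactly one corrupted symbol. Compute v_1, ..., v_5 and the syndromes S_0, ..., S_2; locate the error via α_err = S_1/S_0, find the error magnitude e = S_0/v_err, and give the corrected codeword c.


S = (1, 6, 3), error at position 3, error magnitude e = 8, c = [9, 7, 5, 1, 0].

Step 1: column multipliers v_i = (∏_{j≠i}(α_i − α_j))^{−1} mod 11.
  i = 1 (α = 3): (3−10)(3−6)(3−9)(3−7) = (−7)·(−3)·(−6)·(−4) = 504 ≡ 9, so v_1 = 9^{−1} = 5 (mod 11).
  i = 2 (α = 10): (10−3)(10−6)(10−9)(10−7) = 7·4·1·3 = 84 ≡ 7, so v_2 = 7^{−1} = 8 (mod 11).
  i = 3 (α = 6): (6−3)(6−10)(6−9)(6−7) = 3·(−4)·(−3)·(−1) = −36 ≡ 8, so v_3 = 8^{−1} = 7 (mod 11).
  i = 4 (α = 9): (9−3)(9−10)(9−6)(9−7) = 6·(−1)·3·2 = −36 ≡ 8, so v_4 = 8^{−1} = 7 (mod 11).
  i = 5 (α = 7): (7−3)(7−10)(7−6)(7−9) = 4·(−3)·1·(−2) = 24 ≡ 2, so v_5 = 2^{−1} = 6 (mod 11).
  v = [5, 8, 7, 7, 6].
Step 2: syndromes of r = [9, 7, 2, 1, 0] (all sums mod 11).
  S_0 = Σ v_i r_i = 5·9 + 8·7 + 7·2 + 7·1 + 6·0 = 122 ≡ 1.
  S_1 = Σ v_i α_i r_i = 5·3·9 + 8·10·7 + 7·6·2 + 7·9·1 + 6·7·0 = 842 ≡ 6.
  α_i^2 mod 11 = [9, 1, 3, 4, 5].
  S_2 = Σ v_i α_i^2 r_i = 5·9·9 + 8·1·7 + 7·3·2 + 7·4·1 + 6·5·0 = 531 ≡ 3.
  S = (1, 6, 3) ≠ 0, so r is not a codeword (an error is present).
Step 3: locate the error. For a single error e at position i, S_ℓ = v_i·e·α_i^ℓ, so α_err = S_1/S_0.
  S_0^{−1} = 1^{−1} = 1 (mod 11), so α_err = 6·1 = 6 ≡ 6 = α_3. Error position i = 3.
  Consistency check: S_2/S_1 = 3·2 = 6 ≡ 6 = α_err ✓ (single-error assumption holds).
Step 4: error magnitude e = S_0/v_3 = S_0·∏_{j≠3}(α_3 − α_j) = 1·8 = 8 ≡ 8 (mod 11).
Step 5: correct position 3: c_3 = r_3 − e = 2 − 8 ≡ 5 (mod 11). Hence c = [9, 7, 5, 1, 0].
  Check: interpolating c through the α_i gives m(x) = 2 + 6·x (degree < 2) with m(α_i) = c_i for every i, so c is indeed a codeword.


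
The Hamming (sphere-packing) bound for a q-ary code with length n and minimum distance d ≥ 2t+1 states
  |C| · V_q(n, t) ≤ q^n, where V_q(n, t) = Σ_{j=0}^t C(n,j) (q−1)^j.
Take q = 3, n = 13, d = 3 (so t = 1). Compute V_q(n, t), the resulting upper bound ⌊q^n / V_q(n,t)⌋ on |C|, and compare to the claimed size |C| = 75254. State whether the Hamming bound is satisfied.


V_q(n, t) = 27, q^n = 1594323, Hamming bound = 59049, |C| = 75254 > bound (violated).

Step 1: Compute V_q(n, t) = Σ_{j=0}^1 C(n, j) (q−1)^j.
  j = 0: C(13,0)·(2)^0 = 1·1 = 1.
  j = 1: C(13,1)·(2)^1 = 13·2 = 26.
  V_q(n, t) = 1 + 26 = 27.
Step 2: q^n = 3^13 = 1594323.
Step 3: Hamming bound ⌊q^n / V_q(n,t)⌋ = ⌊1594323/27⌋ = 59049.
Step 4: Compare |C| = 75254 to 59049: violated.
The claimed |C| lies above the Hamming bound, so no 3-ary code of length 13 with d ≥ 3 can have 75254 codewords.


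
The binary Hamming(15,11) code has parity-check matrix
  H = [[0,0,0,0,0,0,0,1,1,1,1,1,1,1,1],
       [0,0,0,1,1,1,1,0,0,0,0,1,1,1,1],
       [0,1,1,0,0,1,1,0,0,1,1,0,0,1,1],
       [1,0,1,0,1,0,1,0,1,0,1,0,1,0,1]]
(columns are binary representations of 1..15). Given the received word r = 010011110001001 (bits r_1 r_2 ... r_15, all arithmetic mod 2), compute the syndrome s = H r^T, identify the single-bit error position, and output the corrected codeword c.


s = (1, 1, 0, 1)^T, error position = 13, corrected codeword c = 010011110001101

Compute s = H r^T mod 2 one row at a time:
  s_1 = 1 + 0 + 0 + 0 + 1 + 0 + 0 + 1 = 3 ≡ 1 (mod 2).
  s_2 = 0 + 1 + 1 + 1 + 1 + 0 + 0 + 1 = 5 ≡ 1 (mod 2).
  s_3 = 1 + 0 + 1 + 1 + 0 + 0 + 0 + 1 = 4 ≡ 0 (mod 2).
  s_4 = 0 + 0 + 1 + 1 + 0 + 0 + 0 + 1 = 3 ≡ 1 (mod 2).
s = (1, 1, 0, 1)^T — this equals column 13 of H (binary 1101), so error is at position 13.
Correct: flip bit 13 of r = 010011110001001 to get c = 010011110001101.


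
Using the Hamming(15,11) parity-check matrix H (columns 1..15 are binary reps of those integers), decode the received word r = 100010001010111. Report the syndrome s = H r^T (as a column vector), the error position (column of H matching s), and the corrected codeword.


s = (1, 0, 1, 0)^T, error position = 10, corrected codeword c = 100010001110111

Compute s = H r^T mod 2 one row at a time:
  s_1 = 0 + 1 + 0 + 1 + 0 + 1 + 1 + 1 = 5 ≡ 1 (mod 2).
  s_2 = 0 + 1 + 0 + 0 + 0 + 1 + 1 + 1 = 4 ≡ 0 (mod 2).
  s_3 = 0 + 0 + 0 + 0 + 0 + 1 + 1 + 1 = 3 ≡ 1 (mod 2).
  s_4 = 1 + 0 + 1 + 0 + 1 + 1 + 1 + 1 = 6 ≡ 0 (mod 2).
s = (1, 0, 1, 0)^T — this equals column 10 of H (binary 1010), so error is at position 10.
Correct: flip bit 10 of r = 100010001010111 to get c = 100010001110111.


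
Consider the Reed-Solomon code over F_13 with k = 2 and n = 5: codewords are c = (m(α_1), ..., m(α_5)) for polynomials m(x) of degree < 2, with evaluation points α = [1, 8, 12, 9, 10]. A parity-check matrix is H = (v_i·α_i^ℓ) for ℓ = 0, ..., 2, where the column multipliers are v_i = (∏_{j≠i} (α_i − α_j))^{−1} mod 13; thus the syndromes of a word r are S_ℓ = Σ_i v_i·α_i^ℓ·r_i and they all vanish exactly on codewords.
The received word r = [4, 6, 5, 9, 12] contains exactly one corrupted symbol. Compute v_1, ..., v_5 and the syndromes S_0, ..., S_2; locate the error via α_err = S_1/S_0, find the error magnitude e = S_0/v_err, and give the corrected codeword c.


S = (1, 1, 1), error at position 1, error magnitude e = 6, c = [11, 6, 5, 9, 12].

Step 1: column multipliers v_i = (∏_{j≠i}(α_i − α_j))^{−1} mod 13.
  i = 1 (α = 1): (1−8)(1−12)(1−9)(1−10) = (−7)·(−11)·(−8)·(−9) = 5544 ≡ 6, so v_1 = 6^{−1} = 11 (mod 13).
  i = 2 (α = 8): (8−1)(8−12)(8−9)(8−10) = 7·(−4)·(−1)·(−2) = −56 ≡ 9, so v_2 = 9^{−1} = 3 (mod 13).
  i = 3 (α = 12): (12−1)(12−8)(12−9)(12−10) = 11·4·3·2 = 264 ≡ 4, so v_3 = 4^{−1} = 10 (mod 13).
  i = 4 (α = 9): (9−1)(9−8)(9−12)(9−10) = 8·1·(−3)·(−1) = 24 ≡ 11, so v_4 = 11^{−1} = 6 (mod 13).
  i = 5 (α = 10): (10−1)(10−8)(10−12)(10−9) = 9·2·(−2)·1 = −36 ≡ 3, so v_5 = 3^{−1} = 9 (mod 13).
  v = [11, 3, 10, 6, 9].
Step 2: syndromes of r = [4, 6, 5, 9, 12] (all sums mod 13).
  S_0 = Σ v_i r_i = 11·4 + 3·6 + 10·5 + 6·9 + 9·12 = 274 ≡ 1.
  S_1 = Σ v_i α_i r_i = 11·1·4 + 3·8·6 + 10·12·5 + 6·9·9 + 9·10·12 = 2354 ≡ 1.
  α_i^2 mod 13 = [1, 12, 1, 3, 9].
  S_2 = Σ v_i α_i^2 r_i = 11·1·4 + 3·12·6 + 10·1·5 + 6·3·9 + 9·9·12 = 1444 ≡ 1.
  S = (1, 1, 1) ≠ 0, so r is not a codeword (an error is present).
Step 3: locate the error. For a single error e at position i, S_ℓ = v_i·e·α_i^ℓ, so α_err = S_1/S_0.
  S_0^{−1} = 1^{−1} = 1 (mod 13), so α_err = 1·1 = 1 ≡ 1 = α_1. Error position i = 1.
  Consistency check: S_2/S_1 = 1·1 = 1 ≡ 1 = α_err ✓ (single-error assumption holds).
Step 4: error magnitude e = S_0/v_1 = S_0·∏_{j≠1}(α_1 − α_j) = 1·6 = 6 ≡ 6 (mod 13).
Step 5: correct position 1: c_1 = r_1 − e = 4 − 6 ≡ 11 (mod 13). Hence c = [11, 6, 5, 9, 12].
  Check: interpolating c through the α_i gives m(x) = 8 + 3·x (degree < 2) with m(α_i) = c_i for every i, so c is indeed a codeword.


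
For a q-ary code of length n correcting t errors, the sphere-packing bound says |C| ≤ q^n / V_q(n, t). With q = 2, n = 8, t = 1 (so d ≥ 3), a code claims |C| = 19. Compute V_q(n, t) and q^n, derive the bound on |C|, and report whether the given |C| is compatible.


V_q(n, t) = 9, q^n = 256, Hamming bound = 28, |C| = 19 ≤ bound (satisfied).

Step 1: Compute V_q(n, t) = Σ_{j=0}^1 C(n, j) (q−1)^j.
  j = 0: C(8,0)·(1)^0 = 1·1 = 1.
  j = 1: C(8,1)·(1)^1 = 8·1 = 8.
  V_q(n, t) = 1 + 8 = 9.
Step 2: q^n = 2^8 = 256.
Step 3: Hamming bound ⌊q^n / V_q(n,t)⌋ = ⌊256/9⌋ = 28.
Step 4: Compare |C| = 19 to 28: satisfied.
The claimed |C| lies below the Hamming bound.


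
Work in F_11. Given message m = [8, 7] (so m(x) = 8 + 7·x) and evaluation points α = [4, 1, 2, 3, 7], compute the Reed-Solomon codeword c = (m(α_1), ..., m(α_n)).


c = [3, 4, 0, 7, 2]

Message polynomial: m(x) = 8 + 7·x (mod 11).
For each evaluation point α_i, compute m(α_i) mod 11:
  α_1 = 4: Horner steps 7 → 3, so m(4) = 3.
  α_2 = 1: Horner steps 7 → 4, so m(1) = 4.
  α_3 = 2: Horner steps 7 → 0, so m(2) = 0.
  α_4 = 3: Horner steps 7 → 7, so m(3) = 7.
  α_5 = 7: Horner steps 7 → 2, so m(7) = 2.
Codeword c = [3, 4, 0, 7, 2] ∈ F_11^5.


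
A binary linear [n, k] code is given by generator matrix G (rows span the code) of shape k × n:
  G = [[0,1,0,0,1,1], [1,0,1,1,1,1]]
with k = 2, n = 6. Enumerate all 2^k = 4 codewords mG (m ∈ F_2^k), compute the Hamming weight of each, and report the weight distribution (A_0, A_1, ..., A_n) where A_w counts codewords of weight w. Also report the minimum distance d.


Weight distribution: A_0 = 1, A_3 = 1, A_4 = 1, A_5 = 1. Minimum distance d = 3.

Enumerate all 2^2 = 4 messages m ∈ F_2^2.
For each, compute codeword c = mG in F_2^6, then tally its weight.
  m = 00 → c = 000000, weight = 0.
  m = 10 → c = 010011, weight = 3.
  m = 01 → c = 101111, weight = 5.
  m = 11 → c = 111100, weight = 4.
Tally weights:
  weight 0: 1 codewords.
  weight 3: 1 codewords.
  weight 4: 1 codewords.
  weight 5: 1 codewords.
Minimum distance d = smallest w > 0 with A_w > 0 = 3.
Sanity: Σ A_w = 4 = 2^2 = 4 ✓.


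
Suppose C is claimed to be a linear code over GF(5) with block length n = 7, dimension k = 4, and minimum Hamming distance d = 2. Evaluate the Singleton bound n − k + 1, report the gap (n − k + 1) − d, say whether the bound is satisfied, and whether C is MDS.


Singleton RHS = n − k + 1 = 4, slack = 2, bound satisfied, not MDS.

Singleton bound: d ≤ n − k + 1.
Here n = 7, k = 4, so n − k + 1 = 4.
Given d = 2, check d ≤ 4: YES.
Slack = (n − k + 1) − d = 2.
The code is NOT MDS (slack = 2 > 0).
Description: the claimed parameters are [7, 4, 2]_5; such a code would be non-MDS.


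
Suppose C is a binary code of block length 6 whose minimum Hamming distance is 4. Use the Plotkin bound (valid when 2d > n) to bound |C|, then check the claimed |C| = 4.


Plotkin bound M ≤ 4; given |C| = 4 ≤ bound (satisfied).

Check applicability: 2d = 8, n = 6.
2d − n = 2 > 0, so Plotkin applies.
Compute d/(2d−n) = 4/2 ≈ 2.0000.
⌊d/(2d−n)⌋ = 2.
Plotkin bound: M ≤ 2·2 = 4.
Given |C| = 4, check: satisfied.
This |C| is at the Plotkin bound.


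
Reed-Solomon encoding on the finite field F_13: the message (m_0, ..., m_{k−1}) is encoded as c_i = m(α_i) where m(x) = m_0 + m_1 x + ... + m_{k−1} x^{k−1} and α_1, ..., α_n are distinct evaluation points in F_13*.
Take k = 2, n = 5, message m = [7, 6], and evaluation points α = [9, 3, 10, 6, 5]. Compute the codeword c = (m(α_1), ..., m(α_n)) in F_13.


c = [9, 12, 2, 4, 11]

Message polynomial: m(x) = 7 + 6·x (mod 13).
For each evaluation point α_i, compute m(α_i) mod 13:
  α_1 = 9: Horner steps 6 → 9, so m(9) = 9.
  α_2 = 3: Horner steps 6 → 12, so m(3) = 12.
  α_3 = 10: Horner steps 6 → 2, so m(10) = 2.
  α_4 = 6: Horner steps 6 → 4, so m(6) = 4.
  α_5 = 5: Horner steps 6 → 11, so m(5) = 11.
Codeword c = [9, 12, 2, 4, 11] ∈ F_13^5.


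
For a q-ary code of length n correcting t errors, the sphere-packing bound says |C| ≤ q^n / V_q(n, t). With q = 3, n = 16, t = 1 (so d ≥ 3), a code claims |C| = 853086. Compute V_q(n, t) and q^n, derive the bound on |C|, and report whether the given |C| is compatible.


V_q(n, t) = 33, q^n = 43046721, Hamming bound = 1304446, |C| = 853086 ≤ bound (satisfied).

Step 1: Compute V_q(n, t) = Σ_{j=0}^1 C(n, j) (q−1)^j.
  j = 0: C(16,0)·(2)^0 = 1·1 = 1.
  j = 1: C(16,1)·(2)^1 = 16·2 = 32.
  V_q(n, t) = 1 + 32 = 33.
Step 2: q^n = 3^16 = 43046721.
Step 3: Hamming bound ⌊q^n / V_q(n,t)⌋ = ⌊43046721/33⌋ = 1304446.
Step 4: Compare |C| = 853086 to 1304446: satisfied.
The claimed |C| lies below the Hamming bound.


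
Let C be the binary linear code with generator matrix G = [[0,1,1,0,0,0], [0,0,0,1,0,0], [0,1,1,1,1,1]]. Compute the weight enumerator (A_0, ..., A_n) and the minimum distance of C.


Weight distribution: A_0 = 1, A_1 = 1, A_2 = 2, A_3 = 2, A_4 = 1, A_5 = 1. Minimum distance d = 1.

Enumerate all 2^3 = 8 messages m ∈ F_2^3.
For each, compute codeword c = mG in F_2^6, then tally its weight.
  m = 000 → c = 000000, weight = 0.
  m = 100 → c = 011000, weight = 2.
  m = 010 → c = 000100, weight = 1.
  m = 110 → c = 011100, weight = 3.
  m = 001 → c = 011111, weight = 5.
  m = 101 → c = 000111, weight = 3.
  m = 011 → c = 011011, weight = 4.
  m = 111 → c = 000011, weight = 2.
Tally weights:
  weight 0: 1 codewords.
  weight 1: 1 codewords.
  weight 2: 2 codewords.
  weight 3: 2 codewords.
  weight 4: 1 codewords.
  weight 5: 1 codewords.
Minimum distance d = smallest w > 0 with A_w > 0 = 1.
Sanity: Σ A_w = 8 = 2^3 = 8 ✓.


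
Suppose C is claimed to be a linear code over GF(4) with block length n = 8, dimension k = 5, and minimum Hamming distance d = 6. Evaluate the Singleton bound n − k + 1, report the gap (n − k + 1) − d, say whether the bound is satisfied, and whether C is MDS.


Singleton RHS = n − k + 1 = 4, slack = -2, bound violated (no such code; not MDS).

Singleton bound: d ≤ n − k + 1.
Here n = 8, k = 5, so n − k + 1 = 4.
Given d = 6, check d ≤ 4: NO.
Slack = (n − k + 1) − d = -2.
The slack is negative: d = 6 exceeds n − k + 1 = 4 by 2, so the Singleton bound is violated and no linear [8, 5, 6]_4 code can exist. In particular it is not MDS (MDS requires d = n − k + 1 exactly).
Description: the claimed parameters are [8, 5, 6]_4; such a code would be impossible (violates the Singleton bound).


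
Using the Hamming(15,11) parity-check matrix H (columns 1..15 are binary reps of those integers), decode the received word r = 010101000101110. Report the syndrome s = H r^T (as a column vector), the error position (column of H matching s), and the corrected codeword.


s = (0, 1, 0, 1)^T, error position = 5, corrected codeword c = 010111000101110

Compute s = H r^T mod 2 one row at a time:
  s_1 = 0 + 0 + 1 + 0 + 1 + 1 + 1 + 0 = 4 ≡ 0 (mod 2).
  s_2 = 1 + 0 + 1 + 0 + 1 + 1 + 1 + 0 = 5 ≡ 1 (mod 2).
  s_3 = 1 + 0 + 1 + 0 + 1 + 0 + 1 + 0 = 4 ≡ 0 (mod 2).
  s_4 = 0 + 0 + 0 + 0 + 0 + 0 + 1 + 0 = 1 ≡ 1 (mod 2).
s = (0, 1, 0, 1)^T — this equals column 5 of H (binary 0101), so error is at position 5.
Correct: flip bit 5 of r = 010101000101110 to get c = 010111000101110.


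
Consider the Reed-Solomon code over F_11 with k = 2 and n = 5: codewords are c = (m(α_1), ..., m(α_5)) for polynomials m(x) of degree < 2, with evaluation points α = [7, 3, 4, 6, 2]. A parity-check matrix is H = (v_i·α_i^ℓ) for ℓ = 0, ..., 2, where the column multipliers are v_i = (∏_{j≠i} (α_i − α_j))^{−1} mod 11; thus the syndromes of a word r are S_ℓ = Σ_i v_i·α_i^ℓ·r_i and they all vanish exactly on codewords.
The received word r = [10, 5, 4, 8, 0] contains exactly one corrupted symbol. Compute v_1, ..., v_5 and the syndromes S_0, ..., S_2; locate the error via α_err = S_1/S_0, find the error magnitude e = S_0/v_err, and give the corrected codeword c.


S = (8, 2, 6), error at position 2, error magnitude e = 3, c = [10, 2, 4, 8, 0].

Step 1: column multipliers v_i = (∏_{j≠i}(α_i − α_j))^{−1} mod 11.
  i = 1 (α = 7): (7−3)(7−4)(7−6)(7−2) = 4·3·1·5 = 60 ≡ 5, so v_1 = 5^{−1} = 9 (mod 11).
  i = 2 (α = 3): (3−7)(3−4)(3−6)(3−2) = (−4)·(−1)·(−3)·1 = −12 ≡ 10, so v_2 = 10^{−1} = 10 (mod 11).
  i = 3 (α = 4): (4−7)(4−3)(4−6)(4−2) = (−3)·1·(−2)·2 = 12 ≡ 1, so v_3 = 1^{−1} = 1 (mod 11).
  i = 4 (α = 6): (6−7)(6−3)(6−4)(6−2) = (−1)·3·2·4 = −24 ≡ 9, so v_4 = 9^{−1} = 5 (mod 11).
  i = 5 (α = 2): (2−7)(2−3)(2−4)(2−6) = (−5)·(−1)·(−2)·(−4) = 40 ≡ 7, so v_5 = 7^{−1} = 8 (mod 11).
  v = [9, 10, 1, 5, 8].
Step 2: syndromes of r = [10, 5, 4, 8, 0] (all sums mod 11).
  S_0 = Σ v_i r_i = 9·10 + 10·5 + 1·4 + 5·8 + 8·0 = 184 ≡ 8.
  S_1 = Σ v_i α_i r_i = 9·7·10 + 10·3·5 + 1·4·4 + 5·6·8 + 8·2·0 = 1036 ≡ 2.
  α_i^2 mod 11 = [5, 9, 5, 3, 4].
  S_2 = Σ v_i α_i^2 r_i = 9·5·10 + 10·9·5 + 1·5·4 + 5·3·8 + 8·4·0 = 1040 ≡ 6.
  S = (8, 2, 6) ≠ 0, so r is not a codeword (an error is present).
Step 3: locate the error. For a single error e at position i, S_ℓ = v_i·e·α_i^ℓ, so α_err = S_1/S_0.
  S_0^{−1} = 8^{−1} = 7 (mod 11), so α_err = 2·7 = 14 ≡ 3 = α_2. Error position i = 2.
  Consistency check: S_2/S_1 = 6·6 = 36 ≡ 3 = α_err ✓ (single-error assumption holds).
Step 4: error magnitude e = S_0/v_2 = S_0·∏_{j≠2}(α_2 − α_j) = 8·10 = 80 ≡ 3 (mod 11).
Step 5: correct position 2: c_2 = r_2 − e = 5 − 3 ≡ 2 (mod 11). Hence c = [10, 2, 4, 8, 0].
  Check: interpolating c through the α_i gives m(x) = 7 + 2·x (degree < 2) with m(α_i) = c_i for every i, so c is indeed a codeword.


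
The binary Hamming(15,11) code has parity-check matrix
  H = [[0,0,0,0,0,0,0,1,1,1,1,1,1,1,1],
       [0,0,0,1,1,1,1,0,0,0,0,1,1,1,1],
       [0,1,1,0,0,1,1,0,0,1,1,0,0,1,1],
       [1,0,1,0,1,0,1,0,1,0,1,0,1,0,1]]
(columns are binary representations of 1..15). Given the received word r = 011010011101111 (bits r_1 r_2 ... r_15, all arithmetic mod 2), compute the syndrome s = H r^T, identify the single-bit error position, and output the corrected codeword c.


s = (1, 1, 1, 1)^T, error position = 15, corrected codeword c = 011010011101110

Compute s = H r^T mod 2 one row at a time:
  s_1 = 1 + 1 + 1 + 0 + 1 + 1 + 1 + 1 = 7 ≡ 1 (mod 2).
  s_2 = 0 + 1 + 0 + 0 + 1 + 1 + 1 + 1 = 5 ≡ 1 (mod 2).
  s_3 = 1 + 1 + 0 + 0 + 1 + 0 + 1 + 1 = 5 ≡ 1 (mod 2).
  s_4 = 0 + 1 + 1 + 0 + 1 + 0 + 1 + 1 = 5 ≡ 1 (mod 2).
s = (1, 1, 1, 1)^T — this equals column 15 of H (binary 1111), so error is at position 15.
Correct: flip bit 15 of r = 011010011101111 to get c = 011010011101110.


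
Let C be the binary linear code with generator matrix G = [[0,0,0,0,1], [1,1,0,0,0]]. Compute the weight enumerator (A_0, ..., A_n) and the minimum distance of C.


Weight distribution: A_0 = 1, A_1 = 1, A_2 = 1, A_3 = 1. Minimum distance d = 1.

Enumerate all 2^2 = 4 messages m ∈ F_2^2.
For each, compute codeword c = mG in F_2^5, then tally its weight.
  m = 00 → c = 00000, weight = 0.
  m = 10 → c = 00001, weight = 1.
  m = 01 → c = 11000, weight = 2.
  m = 11 → c = 11001, weight = 3.
Tally weights:
  weight 0: 1 codewords.
  weight 1: 1 codewords.
  weight 2: 1 codewords.
  weight 3: 1 codewords.
Minimum distance d = smallest w > 0 with A_w > 0 = 1.
Sanity: Σ A_w = 4 = 2^2 = 4 ✓.


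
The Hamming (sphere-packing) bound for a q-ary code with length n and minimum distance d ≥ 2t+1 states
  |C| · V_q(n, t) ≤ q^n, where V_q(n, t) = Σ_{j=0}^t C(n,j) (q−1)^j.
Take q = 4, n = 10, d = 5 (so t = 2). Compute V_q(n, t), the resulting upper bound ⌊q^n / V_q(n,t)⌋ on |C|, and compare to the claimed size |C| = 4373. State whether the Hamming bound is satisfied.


V_q(n, t) = 436, q^n = 1048576, Hamming bound = 2404, |C| = 4373 > bound (violated).

Step 1: Compute V_q(n, t) = Σ_{j=0}^2 C(n, j) (q−1)^j.
  j = 0: C(10,0)·(3)^0 = 1·1 = 1.
  j = 1: C(10,1)·(3)^1 = 10·3 = 30.
  j = 2: C(10,2)·(3)^2 = 45·9 = 405.
  V_q(n, t) = 1 + 30 + 405 = 436.
Step 2: q^n = 4^10 = 1048576.
Step 3: Hamming bound ⌊q^n / V_q(n,t)⌋ = ⌊1048576/436⌋ = 2404.
Step 4: Compare |C| = 4373 to 2404: violated.
The claimed |C| lies above the Hamming bound, so no 4-ary code of length 10 with d ≥ 5 can have 4373 codewords.


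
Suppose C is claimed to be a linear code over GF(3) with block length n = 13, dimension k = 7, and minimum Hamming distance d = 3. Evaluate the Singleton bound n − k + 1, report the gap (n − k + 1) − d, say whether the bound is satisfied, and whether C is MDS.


Singleton RHS = n − k + 1 = 7, slack = 4, bound satisfied, not MDS.

Singleton bound: d ≤ n − k + 1.
Here n = 13, k = 7, so n − k + 1 = 7.
Given d = 3, check d ≤ 7: YES.
Slack = (n − k + 1) − d = 4.
The code is NOT MDS (slack = 4 > 0).
Description: the claimed parameters are [13, 7, 3]_3; such a code would be non-MDS.
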